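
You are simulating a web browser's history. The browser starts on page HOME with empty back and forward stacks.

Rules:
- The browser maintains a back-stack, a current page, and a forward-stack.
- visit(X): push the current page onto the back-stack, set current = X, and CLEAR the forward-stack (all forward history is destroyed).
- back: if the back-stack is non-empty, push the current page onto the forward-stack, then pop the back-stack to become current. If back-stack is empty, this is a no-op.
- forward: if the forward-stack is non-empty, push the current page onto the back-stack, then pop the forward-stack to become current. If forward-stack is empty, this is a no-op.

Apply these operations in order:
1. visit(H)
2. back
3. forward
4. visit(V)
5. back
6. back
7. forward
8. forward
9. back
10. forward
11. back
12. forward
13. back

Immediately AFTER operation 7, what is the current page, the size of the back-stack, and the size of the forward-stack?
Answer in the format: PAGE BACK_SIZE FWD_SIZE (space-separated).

After 1 (visit(H)): cur=H back=1 fwd=0
After 2 (back): cur=HOME back=0 fwd=1
After 3 (forward): cur=H back=1 fwd=0
After 4 (visit(V)): cur=V back=2 fwd=0
After 5 (back): cur=H back=1 fwd=1
After 6 (back): cur=HOME back=0 fwd=2
After 7 (forward): cur=H back=1 fwd=1

H 1 1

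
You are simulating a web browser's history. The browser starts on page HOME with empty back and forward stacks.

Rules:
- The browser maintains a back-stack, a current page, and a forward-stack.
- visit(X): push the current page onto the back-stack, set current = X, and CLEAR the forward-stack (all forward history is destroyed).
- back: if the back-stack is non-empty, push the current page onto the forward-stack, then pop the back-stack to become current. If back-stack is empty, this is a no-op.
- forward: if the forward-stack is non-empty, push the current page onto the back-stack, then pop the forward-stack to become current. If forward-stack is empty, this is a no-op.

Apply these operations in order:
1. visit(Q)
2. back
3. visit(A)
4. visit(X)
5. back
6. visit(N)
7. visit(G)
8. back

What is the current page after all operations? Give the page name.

After 1 (visit(Q)): cur=Q back=1 fwd=0
After 2 (back): cur=HOME back=0 fwd=1
After 3 (visit(A)): cur=A back=1 fwd=0
After 4 (visit(X)): cur=X back=2 fwd=0
After 5 (back): cur=A back=1 fwd=1
After 6 (visit(N)): cur=N back=2 fwd=0
After 7 (visit(G)): cur=G back=3 fwd=0
After 8 (back): cur=N back=2 fwd=1

Answer: N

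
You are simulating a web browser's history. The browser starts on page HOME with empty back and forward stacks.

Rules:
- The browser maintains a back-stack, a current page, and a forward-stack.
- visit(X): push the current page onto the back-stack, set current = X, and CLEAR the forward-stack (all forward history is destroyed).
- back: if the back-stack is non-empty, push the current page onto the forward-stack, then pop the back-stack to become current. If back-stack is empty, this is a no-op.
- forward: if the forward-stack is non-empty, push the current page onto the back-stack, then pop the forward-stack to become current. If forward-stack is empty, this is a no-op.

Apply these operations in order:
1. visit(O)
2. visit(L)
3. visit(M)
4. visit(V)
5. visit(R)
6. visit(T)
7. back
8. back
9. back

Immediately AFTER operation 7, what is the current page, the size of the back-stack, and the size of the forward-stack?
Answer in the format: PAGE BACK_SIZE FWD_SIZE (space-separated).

After 1 (visit(O)): cur=O back=1 fwd=0
After 2 (visit(L)): cur=L back=2 fwd=0
After 3 (visit(M)): cur=M back=3 fwd=0
After 4 (visit(V)): cur=V back=4 fwd=0
After 5 (visit(R)): cur=R back=5 fwd=0
After 6 (visit(T)): cur=T back=6 fwd=0
After 7 (back): cur=R back=5 fwd=1

R 5 1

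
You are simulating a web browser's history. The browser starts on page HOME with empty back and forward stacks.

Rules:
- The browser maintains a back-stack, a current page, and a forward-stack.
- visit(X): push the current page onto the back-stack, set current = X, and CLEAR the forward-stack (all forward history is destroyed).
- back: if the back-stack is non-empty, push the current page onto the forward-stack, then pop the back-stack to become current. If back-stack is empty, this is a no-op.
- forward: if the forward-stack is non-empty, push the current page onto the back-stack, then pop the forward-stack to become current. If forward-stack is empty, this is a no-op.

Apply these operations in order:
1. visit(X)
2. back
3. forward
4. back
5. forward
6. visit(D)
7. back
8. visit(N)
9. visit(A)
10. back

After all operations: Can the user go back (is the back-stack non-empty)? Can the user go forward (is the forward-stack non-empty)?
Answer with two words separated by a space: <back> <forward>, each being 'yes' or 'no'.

After 1 (visit(X)): cur=X back=1 fwd=0
After 2 (back): cur=HOME back=0 fwd=1
After 3 (forward): cur=X back=1 fwd=0
After 4 (back): cur=HOME back=0 fwd=1
After 5 (forward): cur=X back=1 fwd=0
After 6 (visit(D)): cur=D back=2 fwd=0
After 7 (back): cur=X back=1 fwd=1
After 8 (visit(N)): cur=N back=2 fwd=0
After 9 (visit(A)): cur=A back=3 fwd=0
After 10 (back): cur=N back=2 fwd=1

Answer: yes yes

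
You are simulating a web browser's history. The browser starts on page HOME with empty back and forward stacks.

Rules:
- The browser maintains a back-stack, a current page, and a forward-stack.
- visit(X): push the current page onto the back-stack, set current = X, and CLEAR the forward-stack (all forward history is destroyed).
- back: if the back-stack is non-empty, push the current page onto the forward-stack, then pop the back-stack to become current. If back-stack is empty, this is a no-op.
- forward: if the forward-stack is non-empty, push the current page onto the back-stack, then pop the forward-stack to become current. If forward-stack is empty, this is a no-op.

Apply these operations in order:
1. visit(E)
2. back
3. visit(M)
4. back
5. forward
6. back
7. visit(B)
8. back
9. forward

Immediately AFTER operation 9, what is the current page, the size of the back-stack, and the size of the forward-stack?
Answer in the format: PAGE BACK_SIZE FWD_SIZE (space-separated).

After 1 (visit(E)): cur=E back=1 fwd=0
After 2 (back): cur=HOME back=0 fwd=1
After 3 (visit(M)): cur=M back=1 fwd=0
After 4 (back): cur=HOME back=0 fwd=1
After 5 (forward): cur=M back=1 fwd=0
After 6 (back): cur=HOME back=0 fwd=1
After 7 (visit(B)): cur=B back=1 fwd=0
After 8 (back): cur=HOME back=0 fwd=1
After 9 (forward): cur=B back=1 fwd=0

B 1 0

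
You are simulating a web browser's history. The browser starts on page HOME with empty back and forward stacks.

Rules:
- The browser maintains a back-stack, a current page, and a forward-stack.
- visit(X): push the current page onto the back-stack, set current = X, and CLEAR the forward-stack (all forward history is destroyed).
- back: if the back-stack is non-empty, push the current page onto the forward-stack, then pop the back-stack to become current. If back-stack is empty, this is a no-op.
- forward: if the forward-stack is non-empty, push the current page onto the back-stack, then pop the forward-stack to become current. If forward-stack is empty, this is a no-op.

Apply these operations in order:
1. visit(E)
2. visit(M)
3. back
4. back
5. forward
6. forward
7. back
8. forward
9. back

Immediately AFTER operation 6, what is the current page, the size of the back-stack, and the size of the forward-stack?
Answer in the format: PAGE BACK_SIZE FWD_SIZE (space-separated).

After 1 (visit(E)): cur=E back=1 fwd=0
After 2 (visit(M)): cur=M back=2 fwd=0
After 3 (back): cur=E back=1 fwd=1
After 4 (back): cur=HOME back=0 fwd=2
After 5 (forward): cur=E back=1 fwd=1
After 6 (forward): cur=M back=2 fwd=0

M 2 0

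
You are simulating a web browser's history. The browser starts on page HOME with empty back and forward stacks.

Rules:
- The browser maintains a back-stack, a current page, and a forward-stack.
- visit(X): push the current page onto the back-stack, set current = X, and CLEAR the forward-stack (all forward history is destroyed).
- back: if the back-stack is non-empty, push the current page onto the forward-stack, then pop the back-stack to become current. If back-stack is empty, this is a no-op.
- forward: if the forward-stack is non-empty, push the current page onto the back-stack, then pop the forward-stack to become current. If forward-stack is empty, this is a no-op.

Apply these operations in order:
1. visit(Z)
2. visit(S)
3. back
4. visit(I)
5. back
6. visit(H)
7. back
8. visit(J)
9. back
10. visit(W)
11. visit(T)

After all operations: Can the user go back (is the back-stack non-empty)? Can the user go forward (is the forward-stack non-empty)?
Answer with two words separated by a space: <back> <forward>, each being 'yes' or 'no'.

Answer: yes no

Derivation:
After 1 (visit(Z)): cur=Z back=1 fwd=0
After 2 (visit(S)): cur=S back=2 fwd=0
After 3 (back): cur=Z back=1 fwd=1
After 4 (visit(I)): cur=I back=2 fwd=0
After 5 (back): cur=Z back=1 fwd=1
After 6 (visit(H)): cur=H back=2 fwd=0
After 7 (back): cur=Z back=1 fwd=1
After 8 (visit(J)): cur=J back=2 fwd=0
After 9 (back): cur=Z back=1 fwd=1
After 10 (visit(W)): cur=W back=2 fwd=0
After 11 (visit(T)): cur=T back=3 fwd=0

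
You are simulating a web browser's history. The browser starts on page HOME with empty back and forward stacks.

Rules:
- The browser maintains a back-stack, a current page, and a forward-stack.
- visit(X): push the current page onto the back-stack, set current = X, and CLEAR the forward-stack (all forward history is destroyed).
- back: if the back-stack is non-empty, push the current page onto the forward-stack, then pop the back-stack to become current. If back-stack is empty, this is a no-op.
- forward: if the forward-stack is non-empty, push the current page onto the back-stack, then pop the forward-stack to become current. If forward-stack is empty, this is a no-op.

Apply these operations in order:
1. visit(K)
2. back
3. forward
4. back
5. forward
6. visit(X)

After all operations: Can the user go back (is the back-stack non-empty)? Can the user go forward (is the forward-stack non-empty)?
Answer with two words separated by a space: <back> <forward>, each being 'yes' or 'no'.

After 1 (visit(K)): cur=K back=1 fwd=0
After 2 (back): cur=HOME back=0 fwd=1
After 3 (forward): cur=K back=1 fwd=0
After 4 (back): cur=HOME back=0 fwd=1
After 5 (forward): cur=K back=1 fwd=0
After 6 (visit(X)): cur=X back=2 fwd=0

Answer: yes no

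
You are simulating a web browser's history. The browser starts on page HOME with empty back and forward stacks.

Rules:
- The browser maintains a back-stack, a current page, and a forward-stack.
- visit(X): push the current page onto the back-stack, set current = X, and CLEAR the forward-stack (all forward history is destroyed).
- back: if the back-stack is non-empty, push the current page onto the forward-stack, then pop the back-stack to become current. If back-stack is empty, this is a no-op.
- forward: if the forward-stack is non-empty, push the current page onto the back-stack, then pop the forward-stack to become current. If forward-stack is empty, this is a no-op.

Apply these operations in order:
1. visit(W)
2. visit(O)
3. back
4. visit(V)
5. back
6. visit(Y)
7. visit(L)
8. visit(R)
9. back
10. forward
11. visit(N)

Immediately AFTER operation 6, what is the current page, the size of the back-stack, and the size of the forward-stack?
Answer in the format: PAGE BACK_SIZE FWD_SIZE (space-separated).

After 1 (visit(W)): cur=W back=1 fwd=0
After 2 (visit(O)): cur=O back=2 fwd=0
After 3 (back): cur=W back=1 fwd=1
After 4 (visit(V)): cur=V back=2 fwd=0
After 5 (back): cur=W back=1 fwd=1
After 6 (visit(Y)): cur=Y back=2 fwd=0

Y 2 0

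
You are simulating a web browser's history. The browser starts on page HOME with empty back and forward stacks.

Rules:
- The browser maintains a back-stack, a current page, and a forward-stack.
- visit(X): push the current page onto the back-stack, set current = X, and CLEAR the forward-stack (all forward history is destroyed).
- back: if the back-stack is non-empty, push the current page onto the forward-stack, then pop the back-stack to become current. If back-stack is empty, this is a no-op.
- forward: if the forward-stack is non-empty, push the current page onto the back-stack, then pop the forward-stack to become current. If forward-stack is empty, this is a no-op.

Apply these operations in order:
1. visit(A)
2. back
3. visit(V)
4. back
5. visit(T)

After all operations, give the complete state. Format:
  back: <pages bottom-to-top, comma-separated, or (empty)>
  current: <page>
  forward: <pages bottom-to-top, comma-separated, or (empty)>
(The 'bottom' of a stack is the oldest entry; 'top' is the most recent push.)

After 1 (visit(A)): cur=A back=1 fwd=0
After 2 (back): cur=HOME back=0 fwd=1
After 3 (visit(V)): cur=V back=1 fwd=0
After 4 (back): cur=HOME back=0 fwd=1
After 5 (visit(T)): cur=T back=1 fwd=0

Answer: back: HOME
current: T
forward: (empty)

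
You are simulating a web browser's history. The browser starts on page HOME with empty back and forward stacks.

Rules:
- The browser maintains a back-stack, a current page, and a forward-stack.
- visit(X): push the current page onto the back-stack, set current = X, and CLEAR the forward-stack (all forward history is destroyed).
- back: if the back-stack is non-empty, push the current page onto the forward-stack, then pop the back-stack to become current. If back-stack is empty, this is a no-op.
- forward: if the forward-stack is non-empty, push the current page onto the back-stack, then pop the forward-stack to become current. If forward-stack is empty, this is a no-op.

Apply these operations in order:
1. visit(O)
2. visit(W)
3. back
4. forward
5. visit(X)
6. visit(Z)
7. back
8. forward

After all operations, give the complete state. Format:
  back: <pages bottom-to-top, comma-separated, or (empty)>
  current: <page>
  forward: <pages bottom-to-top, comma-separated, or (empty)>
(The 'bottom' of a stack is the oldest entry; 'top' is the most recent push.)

Answer: back: HOME,O,W,X
current: Z
forward: (empty)

Derivation:
After 1 (visit(O)): cur=O back=1 fwd=0
After 2 (visit(W)): cur=W back=2 fwd=0
After 3 (back): cur=O back=1 fwd=1
After 4 (forward): cur=W back=2 fwd=0
After 5 (visit(X)): cur=X back=3 fwd=0
After 6 (visit(Z)): cur=Z back=4 fwd=0
After 7 (back): cur=X back=3 fwd=1
After 8 (forward): cur=Z back=4 fwd=0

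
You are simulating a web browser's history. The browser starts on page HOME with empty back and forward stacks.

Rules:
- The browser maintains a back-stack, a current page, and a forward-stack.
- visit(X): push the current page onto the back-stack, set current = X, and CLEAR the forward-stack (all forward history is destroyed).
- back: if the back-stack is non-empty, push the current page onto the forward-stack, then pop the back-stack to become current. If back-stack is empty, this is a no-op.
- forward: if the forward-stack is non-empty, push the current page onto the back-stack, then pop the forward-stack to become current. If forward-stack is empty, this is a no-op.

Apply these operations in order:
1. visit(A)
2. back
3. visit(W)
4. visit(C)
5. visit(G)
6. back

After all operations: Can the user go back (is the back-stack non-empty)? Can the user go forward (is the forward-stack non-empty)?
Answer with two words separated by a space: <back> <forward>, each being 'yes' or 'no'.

After 1 (visit(A)): cur=A back=1 fwd=0
After 2 (back): cur=HOME back=0 fwd=1
After 3 (visit(W)): cur=W back=1 fwd=0
After 4 (visit(C)): cur=C back=2 fwd=0
After 5 (visit(G)): cur=G back=3 fwd=0
After 6 (back): cur=C back=2 fwd=1

Answer: yes yes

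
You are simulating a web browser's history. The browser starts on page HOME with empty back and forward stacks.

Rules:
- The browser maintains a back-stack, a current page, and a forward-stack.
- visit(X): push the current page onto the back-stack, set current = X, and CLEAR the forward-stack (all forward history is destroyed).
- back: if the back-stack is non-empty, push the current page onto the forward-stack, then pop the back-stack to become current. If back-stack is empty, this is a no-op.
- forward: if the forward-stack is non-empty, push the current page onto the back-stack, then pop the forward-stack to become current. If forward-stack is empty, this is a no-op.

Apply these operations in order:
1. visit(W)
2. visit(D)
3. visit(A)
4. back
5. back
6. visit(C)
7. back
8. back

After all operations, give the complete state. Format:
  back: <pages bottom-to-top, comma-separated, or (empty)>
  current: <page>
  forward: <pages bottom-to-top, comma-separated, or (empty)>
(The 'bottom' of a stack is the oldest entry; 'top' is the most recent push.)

After 1 (visit(W)): cur=W back=1 fwd=0
After 2 (visit(D)): cur=D back=2 fwd=0
After 3 (visit(A)): cur=A back=3 fwd=0
After 4 (back): cur=D back=2 fwd=1
After 5 (back): cur=W back=1 fwd=2
After 6 (visit(C)): cur=C back=2 fwd=0
After 7 (back): cur=W back=1 fwd=1
After 8 (back): cur=HOME back=0 fwd=2

Answer: back: (empty)
current: HOME
forward: C,W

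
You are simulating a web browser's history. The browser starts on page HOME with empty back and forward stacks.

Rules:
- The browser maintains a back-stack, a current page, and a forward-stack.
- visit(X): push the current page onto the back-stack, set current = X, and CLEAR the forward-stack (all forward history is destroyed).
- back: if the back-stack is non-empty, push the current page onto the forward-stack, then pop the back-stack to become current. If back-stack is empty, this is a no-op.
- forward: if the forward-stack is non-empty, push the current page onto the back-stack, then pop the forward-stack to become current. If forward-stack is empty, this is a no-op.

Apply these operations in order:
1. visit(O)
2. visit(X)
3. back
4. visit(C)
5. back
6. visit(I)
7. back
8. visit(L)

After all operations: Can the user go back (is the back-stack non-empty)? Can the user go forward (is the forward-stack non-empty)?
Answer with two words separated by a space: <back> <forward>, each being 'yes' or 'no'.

After 1 (visit(O)): cur=O back=1 fwd=0
After 2 (visit(X)): cur=X back=2 fwd=0
After 3 (back): cur=O back=1 fwd=1
After 4 (visit(C)): cur=C back=2 fwd=0
After 5 (back): cur=O back=1 fwd=1
After 6 (visit(I)): cur=I back=2 fwd=0
After 7 (back): cur=O back=1 fwd=1
After 8 (visit(L)): cur=L back=2 fwd=0

Answer: yes no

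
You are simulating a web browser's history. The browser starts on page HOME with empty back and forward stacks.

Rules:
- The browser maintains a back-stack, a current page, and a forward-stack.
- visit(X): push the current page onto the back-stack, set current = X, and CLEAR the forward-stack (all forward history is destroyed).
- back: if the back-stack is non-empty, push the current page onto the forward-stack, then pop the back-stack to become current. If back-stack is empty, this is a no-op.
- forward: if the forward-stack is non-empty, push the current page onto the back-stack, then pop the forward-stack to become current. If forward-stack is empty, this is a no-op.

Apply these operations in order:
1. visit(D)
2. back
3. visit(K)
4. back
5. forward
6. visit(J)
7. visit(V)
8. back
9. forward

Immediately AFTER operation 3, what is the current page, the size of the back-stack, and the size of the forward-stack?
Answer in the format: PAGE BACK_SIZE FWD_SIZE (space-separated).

After 1 (visit(D)): cur=D back=1 fwd=0
After 2 (back): cur=HOME back=0 fwd=1
After 3 (visit(K)): cur=K back=1 fwd=0

K 1 0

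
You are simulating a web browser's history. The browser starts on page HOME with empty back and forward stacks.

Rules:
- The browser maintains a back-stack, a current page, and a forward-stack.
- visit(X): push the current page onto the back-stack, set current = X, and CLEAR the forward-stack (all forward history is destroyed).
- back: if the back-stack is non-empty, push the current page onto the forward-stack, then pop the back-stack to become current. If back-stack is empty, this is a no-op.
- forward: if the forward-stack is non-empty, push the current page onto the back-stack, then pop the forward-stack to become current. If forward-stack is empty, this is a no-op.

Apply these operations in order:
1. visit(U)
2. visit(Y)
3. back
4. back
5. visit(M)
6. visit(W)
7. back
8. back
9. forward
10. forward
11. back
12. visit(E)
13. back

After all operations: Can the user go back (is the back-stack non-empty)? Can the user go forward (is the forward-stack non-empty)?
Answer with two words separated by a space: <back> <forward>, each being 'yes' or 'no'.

Answer: yes yes

Derivation:
After 1 (visit(U)): cur=U back=1 fwd=0
After 2 (visit(Y)): cur=Y back=2 fwd=0
After 3 (back): cur=U back=1 fwd=1
After 4 (back): cur=HOME back=0 fwd=2
After 5 (visit(M)): cur=M back=1 fwd=0
After 6 (visit(W)): cur=W back=2 fwd=0
After 7 (back): cur=M back=1 fwd=1
After 8 (back): cur=HOME back=0 fwd=2
After 9 (forward): cur=M back=1 fwd=1
After 10 (forward): cur=W back=2 fwd=0
After 11 (back): cur=M back=1 fwd=1
After 12 (visit(E)): cur=E back=2 fwd=0
After 13 (back): cur=M back=1 fwd=1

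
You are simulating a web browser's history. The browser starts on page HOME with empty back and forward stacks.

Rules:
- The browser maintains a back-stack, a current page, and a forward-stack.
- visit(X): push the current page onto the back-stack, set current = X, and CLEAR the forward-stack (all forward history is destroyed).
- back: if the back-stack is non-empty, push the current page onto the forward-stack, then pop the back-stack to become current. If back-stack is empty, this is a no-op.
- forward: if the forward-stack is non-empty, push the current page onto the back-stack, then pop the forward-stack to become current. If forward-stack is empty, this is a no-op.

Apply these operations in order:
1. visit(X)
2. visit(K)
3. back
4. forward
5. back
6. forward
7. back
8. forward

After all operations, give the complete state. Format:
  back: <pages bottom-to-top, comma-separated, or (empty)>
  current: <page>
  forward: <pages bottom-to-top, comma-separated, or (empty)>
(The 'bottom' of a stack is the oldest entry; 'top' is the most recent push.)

After 1 (visit(X)): cur=X back=1 fwd=0
After 2 (visit(K)): cur=K back=2 fwd=0
After 3 (back): cur=X back=1 fwd=1
After 4 (forward): cur=K back=2 fwd=0
After 5 (back): cur=X back=1 fwd=1
After 6 (forward): cur=K back=2 fwd=0
After 7 (back): cur=X back=1 fwd=1
After 8 (forward): cur=K back=2 fwd=0

Answer: back: HOME,X
current: K
forward: (empty)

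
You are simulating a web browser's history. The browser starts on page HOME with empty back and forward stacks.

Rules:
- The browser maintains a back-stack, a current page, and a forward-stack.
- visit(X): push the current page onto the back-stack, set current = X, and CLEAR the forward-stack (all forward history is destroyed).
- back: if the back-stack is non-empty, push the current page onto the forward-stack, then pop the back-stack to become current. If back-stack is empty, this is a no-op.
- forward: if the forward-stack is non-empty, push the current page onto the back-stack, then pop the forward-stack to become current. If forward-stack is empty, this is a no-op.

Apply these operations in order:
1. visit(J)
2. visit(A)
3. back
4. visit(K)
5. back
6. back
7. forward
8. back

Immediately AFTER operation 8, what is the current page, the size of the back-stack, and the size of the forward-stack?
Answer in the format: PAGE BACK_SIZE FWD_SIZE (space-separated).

After 1 (visit(J)): cur=J back=1 fwd=0
After 2 (visit(A)): cur=A back=2 fwd=0
After 3 (back): cur=J back=1 fwd=1
After 4 (visit(K)): cur=K back=2 fwd=0
After 5 (back): cur=J back=1 fwd=1
After 6 (back): cur=HOME back=0 fwd=2
After 7 (forward): cur=J back=1 fwd=1
After 8 (back): cur=HOME back=0 fwd=2

HOME 0 2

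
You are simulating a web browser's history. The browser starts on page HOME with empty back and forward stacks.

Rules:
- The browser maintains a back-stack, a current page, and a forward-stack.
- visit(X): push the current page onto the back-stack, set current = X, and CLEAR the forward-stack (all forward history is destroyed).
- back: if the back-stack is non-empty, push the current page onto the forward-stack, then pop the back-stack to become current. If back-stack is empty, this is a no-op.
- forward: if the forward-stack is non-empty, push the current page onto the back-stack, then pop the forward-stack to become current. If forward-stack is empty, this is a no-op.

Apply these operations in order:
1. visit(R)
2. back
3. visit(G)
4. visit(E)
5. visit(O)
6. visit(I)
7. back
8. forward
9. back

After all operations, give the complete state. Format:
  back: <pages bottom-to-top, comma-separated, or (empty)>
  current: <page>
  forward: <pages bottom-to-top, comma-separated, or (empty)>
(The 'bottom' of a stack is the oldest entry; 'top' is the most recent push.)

After 1 (visit(R)): cur=R back=1 fwd=0
After 2 (back): cur=HOME back=0 fwd=1
After 3 (visit(G)): cur=G back=1 fwd=0
After 4 (visit(E)): cur=E back=2 fwd=0
After 5 (visit(O)): cur=O back=3 fwd=0
After 6 (visit(I)): cur=I back=4 fwd=0
After 7 (back): cur=O back=3 fwd=1
After 8 (forward): cur=I back=4 fwd=0
After 9 (back): cur=O back=3 fwd=1

Answer: back: HOME,G,E
current: O
forward: I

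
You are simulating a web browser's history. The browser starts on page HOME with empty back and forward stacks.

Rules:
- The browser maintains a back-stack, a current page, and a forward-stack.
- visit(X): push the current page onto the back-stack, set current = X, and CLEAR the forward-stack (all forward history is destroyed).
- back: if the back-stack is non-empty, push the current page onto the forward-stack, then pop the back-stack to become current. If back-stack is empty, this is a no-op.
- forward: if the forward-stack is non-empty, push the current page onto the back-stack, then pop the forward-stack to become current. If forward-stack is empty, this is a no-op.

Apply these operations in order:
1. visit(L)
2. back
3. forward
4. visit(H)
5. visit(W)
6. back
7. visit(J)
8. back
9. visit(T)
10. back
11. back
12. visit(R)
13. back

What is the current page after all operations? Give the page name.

Answer: L

Derivation:
After 1 (visit(L)): cur=L back=1 fwd=0
After 2 (back): cur=HOME back=0 fwd=1
After 3 (forward): cur=L back=1 fwd=0
After 4 (visit(H)): cur=H back=2 fwd=0
After 5 (visit(W)): cur=W back=3 fwd=0
After 6 (back): cur=H back=2 fwd=1
After 7 (visit(J)): cur=J back=3 fwd=0
After 8 (back): cur=H back=2 fwd=1
After 9 (visit(T)): cur=T back=3 fwd=0
After 10 (back): cur=H back=2 fwd=1
After 11 (back): cur=L back=1 fwd=2
After 12 (visit(R)): cur=R back=2 fwd=0
After 13 (back): cur=L back=1 fwd=1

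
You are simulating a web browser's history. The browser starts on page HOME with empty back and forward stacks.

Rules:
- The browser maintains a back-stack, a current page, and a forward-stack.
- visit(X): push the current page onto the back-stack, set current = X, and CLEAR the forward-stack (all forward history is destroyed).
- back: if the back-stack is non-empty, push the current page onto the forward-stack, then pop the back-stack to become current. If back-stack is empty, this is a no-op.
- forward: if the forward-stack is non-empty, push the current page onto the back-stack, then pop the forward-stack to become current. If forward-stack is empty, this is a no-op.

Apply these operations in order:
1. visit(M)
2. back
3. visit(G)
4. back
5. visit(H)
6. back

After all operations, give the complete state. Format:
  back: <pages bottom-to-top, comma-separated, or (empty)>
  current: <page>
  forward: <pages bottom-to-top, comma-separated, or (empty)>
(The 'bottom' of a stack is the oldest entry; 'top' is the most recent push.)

Answer: back: (empty)
current: HOME
forward: H

Derivation:
After 1 (visit(M)): cur=M back=1 fwd=0
After 2 (back): cur=HOME back=0 fwd=1
After 3 (visit(G)): cur=G back=1 fwd=0
After 4 (back): cur=HOME back=0 fwd=1
After 5 (visit(H)): cur=H back=1 fwd=0
After 6 (back): cur=HOME back=0 fwd=1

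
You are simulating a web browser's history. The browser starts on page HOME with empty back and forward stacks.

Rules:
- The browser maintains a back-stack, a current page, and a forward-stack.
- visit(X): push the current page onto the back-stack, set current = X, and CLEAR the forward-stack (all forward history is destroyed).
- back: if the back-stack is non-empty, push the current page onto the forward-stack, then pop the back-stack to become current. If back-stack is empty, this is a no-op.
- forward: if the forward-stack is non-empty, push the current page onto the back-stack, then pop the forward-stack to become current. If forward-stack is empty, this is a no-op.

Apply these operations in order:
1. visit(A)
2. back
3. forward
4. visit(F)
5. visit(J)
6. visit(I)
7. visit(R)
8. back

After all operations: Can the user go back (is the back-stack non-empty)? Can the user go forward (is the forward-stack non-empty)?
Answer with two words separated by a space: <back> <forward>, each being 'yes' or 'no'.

Answer: yes yes

Derivation:
After 1 (visit(A)): cur=A back=1 fwd=0
After 2 (back): cur=HOME back=0 fwd=1
After 3 (forward): cur=A back=1 fwd=0
After 4 (visit(F)): cur=F back=2 fwd=0
After 5 (visit(J)): cur=J back=3 fwd=0
After 6 (visit(I)): cur=I back=4 fwd=0
After 7 (visit(R)): cur=R back=5 fwd=0
After 8 (back): cur=I back=4 fwd=1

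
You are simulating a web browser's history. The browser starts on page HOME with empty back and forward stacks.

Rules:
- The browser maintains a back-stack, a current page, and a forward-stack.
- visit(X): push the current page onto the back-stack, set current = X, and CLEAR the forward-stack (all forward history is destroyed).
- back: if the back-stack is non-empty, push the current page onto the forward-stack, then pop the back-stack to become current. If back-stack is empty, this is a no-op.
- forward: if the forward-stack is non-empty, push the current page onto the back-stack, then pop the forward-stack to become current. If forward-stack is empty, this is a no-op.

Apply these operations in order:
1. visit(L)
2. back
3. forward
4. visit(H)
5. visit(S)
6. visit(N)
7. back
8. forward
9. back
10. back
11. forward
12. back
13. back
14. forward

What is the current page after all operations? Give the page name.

After 1 (visit(L)): cur=L back=1 fwd=0
After 2 (back): cur=HOME back=0 fwd=1
After 3 (forward): cur=L back=1 fwd=0
After 4 (visit(H)): cur=H back=2 fwd=0
After 5 (visit(S)): cur=S back=3 fwd=0
After 6 (visit(N)): cur=N back=4 fwd=0
After 7 (back): cur=S back=3 fwd=1
After 8 (forward): cur=N back=4 fwd=0
After 9 (back): cur=S back=3 fwd=1
After 10 (back): cur=H back=2 fwd=2
After 11 (forward): cur=S back=3 fwd=1
After 12 (back): cur=H back=2 fwd=2
After 13 (back): cur=L back=1 fwd=3
After 14 (forward): cur=H back=2 fwd=2

Answer: H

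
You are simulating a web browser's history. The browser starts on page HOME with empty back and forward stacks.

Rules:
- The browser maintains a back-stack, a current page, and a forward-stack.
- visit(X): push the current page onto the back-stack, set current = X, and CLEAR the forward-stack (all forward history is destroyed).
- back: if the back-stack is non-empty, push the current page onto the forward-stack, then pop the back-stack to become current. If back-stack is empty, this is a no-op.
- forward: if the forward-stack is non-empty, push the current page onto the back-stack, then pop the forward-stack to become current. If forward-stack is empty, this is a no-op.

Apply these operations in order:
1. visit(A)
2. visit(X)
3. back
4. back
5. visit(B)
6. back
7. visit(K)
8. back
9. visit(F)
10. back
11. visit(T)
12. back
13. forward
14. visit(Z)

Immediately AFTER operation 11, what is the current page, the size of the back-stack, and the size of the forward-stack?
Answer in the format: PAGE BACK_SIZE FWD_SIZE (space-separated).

After 1 (visit(A)): cur=A back=1 fwd=0
After 2 (visit(X)): cur=X back=2 fwd=0
After 3 (back): cur=A back=1 fwd=1
After 4 (back): cur=HOME back=0 fwd=2
After 5 (visit(B)): cur=B back=1 fwd=0
After 6 (back): cur=HOME back=0 fwd=1
After 7 (visit(K)): cur=K back=1 fwd=0
After 8 (back): cur=HOME back=0 fwd=1
After 9 (visit(F)): cur=F back=1 fwd=0
After 10 (back): cur=HOME back=0 fwd=1
After 11 (visit(T)): cur=T back=1 fwd=0

T 1 0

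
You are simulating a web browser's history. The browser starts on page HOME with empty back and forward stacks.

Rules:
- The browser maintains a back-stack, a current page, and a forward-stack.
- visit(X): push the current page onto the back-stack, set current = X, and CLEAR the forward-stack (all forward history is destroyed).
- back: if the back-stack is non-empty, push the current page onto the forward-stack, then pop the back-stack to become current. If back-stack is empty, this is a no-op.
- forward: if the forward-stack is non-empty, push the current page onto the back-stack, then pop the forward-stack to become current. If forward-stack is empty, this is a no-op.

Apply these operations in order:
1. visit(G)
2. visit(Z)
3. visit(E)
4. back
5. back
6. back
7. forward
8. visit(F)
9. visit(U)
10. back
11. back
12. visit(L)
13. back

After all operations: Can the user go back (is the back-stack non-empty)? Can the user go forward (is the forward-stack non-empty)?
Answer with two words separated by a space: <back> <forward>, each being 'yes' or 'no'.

Answer: yes yes

Derivation:
After 1 (visit(G)): cur=G back=1 fwd=0
After 2 (visit(Z)): cur=Z back=2 fwd=0
After 3 (visit(E)): cur=E back=3 fwd=0
After 4 (back): cur=Z back=2 fwd=1
After 5 (back): cur=G back=1 fwd=2
After 6 (back): cur=HOME back=0 fwd=3
After 7 (forward): cur=G back=1 fwd=2
After 8 (visit(F)): cur=F back=2 fwd=0
After 9 (visit(U)): cur=U back=3 fwd=0
After 10 (back): cur=F back=2 fwd=1
After 11 (back): cur=G back=1 fwd=2
After 12 (visit(L)): cur=L back=2 fwd=0
After 13 (back): cur=G back=1 fwd=1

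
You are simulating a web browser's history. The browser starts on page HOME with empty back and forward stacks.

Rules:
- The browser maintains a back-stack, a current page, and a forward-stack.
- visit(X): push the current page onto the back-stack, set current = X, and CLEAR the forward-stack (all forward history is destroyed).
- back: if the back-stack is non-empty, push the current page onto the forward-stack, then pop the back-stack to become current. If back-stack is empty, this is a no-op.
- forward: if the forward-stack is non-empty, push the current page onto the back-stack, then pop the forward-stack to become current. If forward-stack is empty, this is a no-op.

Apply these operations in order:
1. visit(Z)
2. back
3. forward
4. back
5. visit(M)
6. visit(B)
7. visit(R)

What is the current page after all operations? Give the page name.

After 1 (visit(Z)): cur=Z back=1 fwd=0
After 2 (back): cur=HOME back=0 fwd=1
After 3 (forward): cur=Z back=1 fwd=0
After 4 (back): cur=HOME back=0 fwd=1
After 5 (visit(M)): cur=M back=1 fwd=0
After 6 (visit(B)): cur=B back=2 fwd=0
After 7 (visit(R)): cur=R back=3 fwd=0

Answer: R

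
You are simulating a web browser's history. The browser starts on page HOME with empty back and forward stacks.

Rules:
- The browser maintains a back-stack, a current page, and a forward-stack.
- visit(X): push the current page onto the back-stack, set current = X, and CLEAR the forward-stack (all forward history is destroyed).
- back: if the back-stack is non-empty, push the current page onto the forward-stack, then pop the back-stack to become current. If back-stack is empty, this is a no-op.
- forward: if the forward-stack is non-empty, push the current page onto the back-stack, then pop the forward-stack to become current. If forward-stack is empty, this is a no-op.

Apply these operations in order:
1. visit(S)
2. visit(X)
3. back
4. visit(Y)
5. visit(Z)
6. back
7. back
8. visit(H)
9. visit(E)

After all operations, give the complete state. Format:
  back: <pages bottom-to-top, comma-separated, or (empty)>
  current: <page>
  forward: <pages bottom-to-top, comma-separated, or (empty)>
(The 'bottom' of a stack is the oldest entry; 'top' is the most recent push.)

After 1 (visit(S)): cur=S back=1 fwd=0
After 2 (visit(X)): cur=X back=2 fwd=0
After 3 (back): cur=S back=1 fwd=1
After 4 (visit(Y)): cur=Y back=2 fwd=0
After 5 (visit(Z)): cur=Z back=3 fwd=0
After 6 (back): cur=Y back=2 fwd=1
After 7 (back): cur=S back=1 fwd=2
After 8 (visit(H)): cur=H back=2 fwd=0
After 9 (visit(E)): cur=E back=3 fwd=0

Answer: back: HOME,S,H
current: E
forward: (empty)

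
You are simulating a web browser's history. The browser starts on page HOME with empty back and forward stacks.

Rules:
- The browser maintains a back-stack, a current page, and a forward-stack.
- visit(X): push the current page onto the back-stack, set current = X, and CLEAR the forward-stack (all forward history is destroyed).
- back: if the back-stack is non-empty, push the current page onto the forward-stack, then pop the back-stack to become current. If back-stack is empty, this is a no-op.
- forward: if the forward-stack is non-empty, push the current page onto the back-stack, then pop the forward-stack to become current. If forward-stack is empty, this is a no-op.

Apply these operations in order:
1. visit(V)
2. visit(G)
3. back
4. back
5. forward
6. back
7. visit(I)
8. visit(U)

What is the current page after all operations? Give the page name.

After 1 (visit(V)): cur=V back=1 fwd=0
After 2 (visit(G)): cur=G back=2 fwd=0
After 3 (back): cur=V back=1 fwd=1
After 4 (back): cur=HOME back=0 fwd=2
After 5 (forward): cur=V back=1 fwd=1
After 6 (back): cur=HOME back=0 fwd=2
After 7 (visit(I)): cur=I back=1 fwd=0
After 8 (visit(U)): cur=U back=2 fwd=0

Answer: U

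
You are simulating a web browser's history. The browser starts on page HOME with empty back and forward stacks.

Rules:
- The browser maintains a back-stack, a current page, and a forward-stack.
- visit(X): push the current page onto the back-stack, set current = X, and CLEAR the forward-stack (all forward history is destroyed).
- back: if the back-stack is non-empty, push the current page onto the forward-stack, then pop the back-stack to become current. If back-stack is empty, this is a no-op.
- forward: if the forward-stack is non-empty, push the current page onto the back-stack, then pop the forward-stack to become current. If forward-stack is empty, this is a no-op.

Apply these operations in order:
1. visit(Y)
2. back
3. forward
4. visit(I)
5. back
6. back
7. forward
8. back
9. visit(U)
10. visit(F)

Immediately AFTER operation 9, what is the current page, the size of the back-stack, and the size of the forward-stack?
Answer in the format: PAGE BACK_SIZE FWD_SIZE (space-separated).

After 1 (visit(Y)): cur=Y back=1 fwd=0
After 2 (back): cur=HOME back=0 fwd=1
After 3 (forward): cur=Y back=1 fwd=0
After 4 (visit(I)): cur=I back=2 fwd=0
After 5 (back): cur=Y back=1 fwd=1
After 6 (back): cur=HOME back=0 fwd=2
After 7 (forward): cur=Y back=1 fwd=1
After 8 (back): cur=HOME back=0 fwd=2
After 9 (visit(U)): cur=U back=1 fwd=0

U 1 0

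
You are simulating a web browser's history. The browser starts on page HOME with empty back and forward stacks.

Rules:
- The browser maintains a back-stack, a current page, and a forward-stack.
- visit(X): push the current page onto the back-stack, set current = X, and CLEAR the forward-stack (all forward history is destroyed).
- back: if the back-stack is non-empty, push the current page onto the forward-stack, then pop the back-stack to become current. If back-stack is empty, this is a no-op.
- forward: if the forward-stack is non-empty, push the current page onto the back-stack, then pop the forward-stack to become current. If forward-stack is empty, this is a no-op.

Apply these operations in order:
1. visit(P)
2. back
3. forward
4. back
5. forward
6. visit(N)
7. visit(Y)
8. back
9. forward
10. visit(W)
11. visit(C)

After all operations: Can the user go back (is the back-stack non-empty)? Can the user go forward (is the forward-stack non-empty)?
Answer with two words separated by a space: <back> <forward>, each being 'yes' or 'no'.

Answer: yes no

Derivation:
After 1 (visit(P)): cur=P back=1 fwd=0
After 2 (back): cur=HOME back=0 fwd=1
After 3 (forward): cur=P back=1 fwd=0
After 4 (back): cur=HOME back=0 fwd=1
After 5 (forward): cur=P back=1 fwd=0
After 6 (visit(N)): cur=N back=2 fwd=0
After 7 (visit(Y)): cur=Y back=3 fwd=0
After 8 (back): cur=N back=2 fwd=1
After 9 (forward): cur=Y back=3 fwd=0
After 10 (visit(W)): cur=W back=4 fwd=0
After 11 (visit(C)): cur=C back=5 fwd=0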